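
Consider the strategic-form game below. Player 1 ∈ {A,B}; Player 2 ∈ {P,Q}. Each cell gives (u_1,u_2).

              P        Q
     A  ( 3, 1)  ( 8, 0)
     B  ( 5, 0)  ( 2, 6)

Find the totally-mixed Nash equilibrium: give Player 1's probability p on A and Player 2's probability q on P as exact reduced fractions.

P1 indiff ⇒ q·3+(1-q)·8 = q·5+(1-q)·2 ⇒ q(-2) = (1-q)(-6) ⇒ q = 3/4
P2 indiff ⇒ p·1+(1-p)·0 = p·0+(1-p)·6 ⇒ p(1) = (1-p)(6) ⇒ p = 6/7

p=6/7, q=3/4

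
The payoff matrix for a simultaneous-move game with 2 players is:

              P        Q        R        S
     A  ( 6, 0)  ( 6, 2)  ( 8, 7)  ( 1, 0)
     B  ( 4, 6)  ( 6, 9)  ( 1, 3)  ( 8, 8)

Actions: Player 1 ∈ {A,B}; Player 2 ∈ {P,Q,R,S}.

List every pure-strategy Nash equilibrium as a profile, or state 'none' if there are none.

PSNE = {(A,R), (B,Q)}

(A,P): not NE [P2→R gives 7>0]
(A,Q): not NE [P2→R gives 7>2]
(A,R): NE
(A,S): not NE [P1→B gives 8>1; P2→R gives 7>0]
(B,P): not NE [P1→A gives 6>4; P2→Q gives 9>6]
(B,Q): NE
(B,R): not NE [P1→A gives 8>1; P2→Q gives 9>3]
(B,S): not NE [P2→Q gives 9>8]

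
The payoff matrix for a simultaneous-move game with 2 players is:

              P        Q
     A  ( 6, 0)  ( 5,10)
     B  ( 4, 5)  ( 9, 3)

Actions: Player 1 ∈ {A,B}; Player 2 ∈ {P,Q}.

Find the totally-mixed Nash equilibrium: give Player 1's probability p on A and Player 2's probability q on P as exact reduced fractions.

(p,q) = (1/6, 2/3)

P1 indiff ⇒ q·6+(1-q)·5 = q·4+(1-q)·9 ⇒ q(2) = (1-q)(4) ⇒ q = 2/3
P2 indiff ⇒ p·0+(1-p)·5 = p·10+(1-p)·3 ⇒ p(-10) = (1-p)(-2) ⇒ p = 1/6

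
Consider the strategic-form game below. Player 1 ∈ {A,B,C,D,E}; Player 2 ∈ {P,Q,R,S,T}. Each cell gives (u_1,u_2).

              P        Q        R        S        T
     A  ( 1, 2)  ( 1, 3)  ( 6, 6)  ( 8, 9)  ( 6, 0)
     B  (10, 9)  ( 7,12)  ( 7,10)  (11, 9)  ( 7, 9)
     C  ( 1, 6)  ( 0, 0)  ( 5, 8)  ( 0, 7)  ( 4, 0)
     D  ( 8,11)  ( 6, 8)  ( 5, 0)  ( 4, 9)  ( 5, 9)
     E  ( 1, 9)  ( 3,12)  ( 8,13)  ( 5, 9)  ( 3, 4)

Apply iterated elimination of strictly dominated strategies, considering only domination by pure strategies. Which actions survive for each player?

P1 drop A (B beats it: P:10>1 Q:7>1 R:7>6 S:11>8 T:7>6)
P1 drop C (B beats it: P:10>1 Q:7>0 R:7>5 S:11>0 T:7>4)
P1 drop D (B beats it: P:10>8 Q:7>6 R:7>5 S:11>4 T:7>5)
P2 drop P (Q beats it: B:12>9 E:12>9)
P2 drop S (Q beats it: B:12>9 E:12>9)
P2 drop T (Q beats it: B:12>9 E:12>4)
P1→{B,E} P2→{Q,R}

Survivors P1:{B,E} P2:{Q,R}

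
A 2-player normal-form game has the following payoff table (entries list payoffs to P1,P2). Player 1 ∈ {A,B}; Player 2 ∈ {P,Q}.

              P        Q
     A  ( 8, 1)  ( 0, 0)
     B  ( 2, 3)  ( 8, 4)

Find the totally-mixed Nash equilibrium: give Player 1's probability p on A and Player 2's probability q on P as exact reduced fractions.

P1 indiff ⇒ q·8+(1-q)·0 = q·2+(1-q)·8 ⇒ q(6) = (1-q)(8) ⇒ q = 4/7
P2 indiff ⇒ p·1+(1-p)·3 = p·0+(1-p)·4 ⇒ p(1) = (1-p)(1) ⇒ p = 1/2

P1 mixes 1/2 on A; P2 mixes 4/7 on P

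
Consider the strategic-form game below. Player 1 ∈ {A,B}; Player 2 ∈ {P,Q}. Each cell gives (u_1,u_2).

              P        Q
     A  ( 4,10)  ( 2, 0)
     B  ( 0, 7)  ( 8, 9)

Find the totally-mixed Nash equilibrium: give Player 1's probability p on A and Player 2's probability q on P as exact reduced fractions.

P1 indiff ⇒ q·4+(1-q)·2 = q·0+(1-q)·8 ⇒ q(4) = (1-q)(6) ⇒ q = 3/5
P2 indiff ⇒ p·10+(1-p)·7 = p·0+(1-p)·9 ⇒ p(10) = (1-p)(2) ⇒ p = 1/6

(p,q) = (1/6, 3/5)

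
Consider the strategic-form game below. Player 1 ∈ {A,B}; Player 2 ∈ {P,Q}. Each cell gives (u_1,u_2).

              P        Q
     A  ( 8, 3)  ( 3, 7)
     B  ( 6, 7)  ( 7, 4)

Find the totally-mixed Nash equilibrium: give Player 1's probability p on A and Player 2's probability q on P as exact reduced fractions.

P1 indiff ⇒ q·8+(1-q)·3 = q·6+(1-q)·7 ⇒ q(2) = (1-q)(4) ⇒ q = 2/3
P2 indiff ⇒ p·3+(1-p)·7 = p·7+(1-p)·4 ⇒ p(-4) = (1-p)(-3) ⇒ p = 3/7

P1 mixes 3/7 on A; P2 mixes 2/3 on P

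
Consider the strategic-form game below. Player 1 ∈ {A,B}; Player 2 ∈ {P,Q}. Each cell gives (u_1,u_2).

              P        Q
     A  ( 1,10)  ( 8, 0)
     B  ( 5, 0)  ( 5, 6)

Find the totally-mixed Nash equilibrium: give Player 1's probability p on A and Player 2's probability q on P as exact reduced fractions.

P1 mixes 3/8 on A; P2 mixes 3/7 on P

P1 indiff ⇒ q·1+(1-q)·8 = q·5+(1-q)·5 ⇒ q(-4) = (1-q)(-3) ⇒ q = 3/7
P2 indiff ⇒ p·10+(1-p)·0 = p·0+(1-p)·6 ⇒ p(10) = (1-p)(6) ⇒ p = 3/8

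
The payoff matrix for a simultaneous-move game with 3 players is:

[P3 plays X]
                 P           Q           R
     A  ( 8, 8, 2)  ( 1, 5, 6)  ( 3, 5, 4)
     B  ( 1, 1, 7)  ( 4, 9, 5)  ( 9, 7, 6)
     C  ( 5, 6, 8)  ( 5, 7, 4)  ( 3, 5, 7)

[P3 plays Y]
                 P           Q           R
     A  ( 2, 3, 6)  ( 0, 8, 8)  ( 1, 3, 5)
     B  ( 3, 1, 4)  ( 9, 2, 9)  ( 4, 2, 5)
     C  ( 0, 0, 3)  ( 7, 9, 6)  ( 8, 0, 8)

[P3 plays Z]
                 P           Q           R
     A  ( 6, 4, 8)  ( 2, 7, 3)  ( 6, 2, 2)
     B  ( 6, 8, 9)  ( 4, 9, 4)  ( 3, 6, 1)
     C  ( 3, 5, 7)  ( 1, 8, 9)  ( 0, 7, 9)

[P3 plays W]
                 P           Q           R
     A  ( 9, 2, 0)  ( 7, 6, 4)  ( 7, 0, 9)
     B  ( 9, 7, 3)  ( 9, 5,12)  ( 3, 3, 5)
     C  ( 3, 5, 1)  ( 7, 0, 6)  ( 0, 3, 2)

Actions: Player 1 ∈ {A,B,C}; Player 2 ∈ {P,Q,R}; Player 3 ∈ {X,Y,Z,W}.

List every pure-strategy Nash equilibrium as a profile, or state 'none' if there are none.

PSNE: ∅

(A,P,X): not NE [P3→Z gives 8>2]
(A,P,Y): not NE [P1→B gives 3>2; P2→Q gives 8>3; P3→Z gives 8>6]
(A,P,Z): not NE [P2→Q gives 7>4]
(A,P,W): not NE [P2→Q gives 6>2; P3→Z gives 8>0]
(A,Q,X): not NE [P1→C gives 5>1; P2→P gives 8>5; P3→Y gives 8>6]
(A,Q,Y): not NE [P1→B gives 9>0]
(A,Q,Z): not NE [P1→B gives 4>2; P3→Y gives 8>3]
(A,Q,W): not NE [P1→B gives 9>7; P3→Y gives 8>4]
(A,R,X): not NE [P1→B gives 9>3; P2→P gives 8>5; P3→W gives 9>4]
(A,R,Y): not NE [P1→C gives 8>1; P2→Q gives 8>3; P3→W gives 9>5]
(A,R,Z): not NE [P2→Q gives 7>2; P3→W gives 9>2]
(A,R,W): not NE [P2→Q gives 6>0]
(B,P,X): not NE [P1→A gives 8>1; P2→Q gives 9>1; P3→Z gives 9>7]
(B,P,Y): not NE [P2→R gives 2>1; P3→Z gives 9>4]
(B,P,Z): not NE [P2→Q gives 9>8]
(B,P,W): not NE [P3→Z gives 9>3]
(B,Q,X): not NE [P1→C gives 5>4; P3→W gives 12>5]
(B,Q,Y): not NE [P3→W gives 12>9]
(B,Q,Z): not NE [P3→W gives 12>4]
(B,Q,W): not NE [P2→P gives 7>5]
(B,R,X): not NE [P2→Q gives 9>7]
(B,R,Y): not NE [P1→C gives 8>4; P3→X gives 6>5]
(B,R,Z): not NE [P1→A gives 6>3; P2→Q gives 9>6; P3→X gives 6>1]
(B,R,W): not NE [P1→A gives 7>3; P2→P gives 7>3; P3→X gives 6>5]
(C,P,X): not NE [P1→A gives 8>5; P2→Q gives 7>6]
(C,P,Y): not NE [P1→B gives 3>0; P2→Q gives 9>0; P3→X gives 8>3]
(C,P,Z): not NE [P1→B gives 6>3; P2→Q gives 8>5; P3→X gives 8>7]
(C,P,W): not NE [P1→B gives 9>3; P3→X gives 8>1]
(C,Q,X): not NE [P3→Z gives 9>4]
(C,Q,Y): not NE [P1→B gives 9>7; P3→Z gives 9>6]
(C,Q,Z): not NE [P1→B gives 4>1]
(C,Q,W): not NE [P1→B gives 9>7; P2→P gives 5>0; P3→Z gives 9>6]
(C,R,X): not NE [P1→B gives 9>3; P2→Q gives 7>5; P3→Z gives 9>7]
(C,R,Y): not NE [P2→Q gives 9>0; P3→Z gives 9>8]
(C,R,Z): not NE [P1→A gives 6>0; P2→Q gives 8>7]
(C,R,W): not NE [P1→A gives 7>0; P2→P gives 5>3; P3→Z gives 9>2]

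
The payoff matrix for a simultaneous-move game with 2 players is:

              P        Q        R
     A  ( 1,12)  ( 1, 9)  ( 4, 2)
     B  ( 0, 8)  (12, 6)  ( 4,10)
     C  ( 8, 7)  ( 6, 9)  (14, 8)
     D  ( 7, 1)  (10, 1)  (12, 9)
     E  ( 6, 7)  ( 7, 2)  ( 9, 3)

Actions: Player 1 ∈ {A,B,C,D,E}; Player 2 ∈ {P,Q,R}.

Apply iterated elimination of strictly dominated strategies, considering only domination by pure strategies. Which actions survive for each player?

P1 drop A (C beats it: P:8>1 Q:6>1 R:14>4)
P1 drop E (D beats it: P:7>6 Q:10>7 R:12>9)
P2 drop P (R beats it: B:10>8 C:8>7 D:9>1)
P1→{B,C,D} P2→{Q,R}

Remaining: P1:{B,C,D} P2:{Q,R}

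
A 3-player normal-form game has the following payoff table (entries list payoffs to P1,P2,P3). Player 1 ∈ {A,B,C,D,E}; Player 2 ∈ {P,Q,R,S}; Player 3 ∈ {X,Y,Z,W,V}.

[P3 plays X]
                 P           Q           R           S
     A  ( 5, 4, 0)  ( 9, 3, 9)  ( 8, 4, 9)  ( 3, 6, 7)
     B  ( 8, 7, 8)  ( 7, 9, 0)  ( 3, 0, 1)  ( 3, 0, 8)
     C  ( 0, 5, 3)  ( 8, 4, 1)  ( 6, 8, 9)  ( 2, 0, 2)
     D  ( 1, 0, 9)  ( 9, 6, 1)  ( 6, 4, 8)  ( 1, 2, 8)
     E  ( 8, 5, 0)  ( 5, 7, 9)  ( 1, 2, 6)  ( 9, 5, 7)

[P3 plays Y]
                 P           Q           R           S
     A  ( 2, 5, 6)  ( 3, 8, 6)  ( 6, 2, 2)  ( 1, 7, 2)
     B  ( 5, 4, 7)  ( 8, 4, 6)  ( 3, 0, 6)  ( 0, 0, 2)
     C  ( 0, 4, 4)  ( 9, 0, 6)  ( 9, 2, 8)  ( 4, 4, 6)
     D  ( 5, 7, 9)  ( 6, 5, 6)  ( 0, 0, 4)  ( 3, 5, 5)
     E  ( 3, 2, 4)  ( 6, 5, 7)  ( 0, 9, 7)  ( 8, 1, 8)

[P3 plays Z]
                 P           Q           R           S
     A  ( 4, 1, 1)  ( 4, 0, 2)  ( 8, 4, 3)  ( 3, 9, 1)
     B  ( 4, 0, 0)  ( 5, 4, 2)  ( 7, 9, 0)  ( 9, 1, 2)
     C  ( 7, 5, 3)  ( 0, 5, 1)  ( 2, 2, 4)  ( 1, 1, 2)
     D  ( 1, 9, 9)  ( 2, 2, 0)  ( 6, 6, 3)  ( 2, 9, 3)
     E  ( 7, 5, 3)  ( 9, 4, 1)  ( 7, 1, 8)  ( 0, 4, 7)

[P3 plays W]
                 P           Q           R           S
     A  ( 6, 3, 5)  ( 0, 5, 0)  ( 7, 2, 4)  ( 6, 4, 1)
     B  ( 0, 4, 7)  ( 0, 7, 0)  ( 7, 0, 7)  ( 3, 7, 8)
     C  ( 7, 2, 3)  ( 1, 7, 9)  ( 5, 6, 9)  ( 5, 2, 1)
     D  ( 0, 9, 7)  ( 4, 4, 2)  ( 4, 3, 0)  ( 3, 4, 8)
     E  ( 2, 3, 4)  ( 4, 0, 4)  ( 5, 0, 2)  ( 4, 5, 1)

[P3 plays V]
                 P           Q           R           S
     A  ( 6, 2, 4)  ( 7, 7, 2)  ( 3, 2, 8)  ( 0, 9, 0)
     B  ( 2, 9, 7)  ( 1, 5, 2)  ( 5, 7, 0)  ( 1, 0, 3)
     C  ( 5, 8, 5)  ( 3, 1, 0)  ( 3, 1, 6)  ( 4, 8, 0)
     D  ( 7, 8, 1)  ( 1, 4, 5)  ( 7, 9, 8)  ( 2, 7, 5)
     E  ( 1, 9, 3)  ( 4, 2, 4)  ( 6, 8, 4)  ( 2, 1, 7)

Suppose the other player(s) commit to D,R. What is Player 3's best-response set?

u_3(X vs D,R) = 8
u_3(Y vs D,R) = 4
u_3(Z vs D,R) = 3
u_3(W vs D,R) = 0
u_3(V vs D,R) = 8
max payoff 8 at {X,V}

BR_3 = {X,V}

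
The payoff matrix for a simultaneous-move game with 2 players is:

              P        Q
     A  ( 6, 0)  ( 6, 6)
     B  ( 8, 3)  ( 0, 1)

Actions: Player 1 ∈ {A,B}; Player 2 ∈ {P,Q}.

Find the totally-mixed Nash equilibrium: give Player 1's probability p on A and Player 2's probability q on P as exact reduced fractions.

P1 mixes 1/4 on A; P2 mixes 3/4 on P

P1 indiff ⇒ q·6+(1-q)·6 = q·8+(1-q)·0 ⇒ q(-2) = (1-q)(-6) ⇒ q = 3/4
P2 indiff ⇒ p·0+(1-p)·3 = p·6+(1-p)·1 ⇒ p(-6) = (1-p)(-2) ⇒ p = 1/4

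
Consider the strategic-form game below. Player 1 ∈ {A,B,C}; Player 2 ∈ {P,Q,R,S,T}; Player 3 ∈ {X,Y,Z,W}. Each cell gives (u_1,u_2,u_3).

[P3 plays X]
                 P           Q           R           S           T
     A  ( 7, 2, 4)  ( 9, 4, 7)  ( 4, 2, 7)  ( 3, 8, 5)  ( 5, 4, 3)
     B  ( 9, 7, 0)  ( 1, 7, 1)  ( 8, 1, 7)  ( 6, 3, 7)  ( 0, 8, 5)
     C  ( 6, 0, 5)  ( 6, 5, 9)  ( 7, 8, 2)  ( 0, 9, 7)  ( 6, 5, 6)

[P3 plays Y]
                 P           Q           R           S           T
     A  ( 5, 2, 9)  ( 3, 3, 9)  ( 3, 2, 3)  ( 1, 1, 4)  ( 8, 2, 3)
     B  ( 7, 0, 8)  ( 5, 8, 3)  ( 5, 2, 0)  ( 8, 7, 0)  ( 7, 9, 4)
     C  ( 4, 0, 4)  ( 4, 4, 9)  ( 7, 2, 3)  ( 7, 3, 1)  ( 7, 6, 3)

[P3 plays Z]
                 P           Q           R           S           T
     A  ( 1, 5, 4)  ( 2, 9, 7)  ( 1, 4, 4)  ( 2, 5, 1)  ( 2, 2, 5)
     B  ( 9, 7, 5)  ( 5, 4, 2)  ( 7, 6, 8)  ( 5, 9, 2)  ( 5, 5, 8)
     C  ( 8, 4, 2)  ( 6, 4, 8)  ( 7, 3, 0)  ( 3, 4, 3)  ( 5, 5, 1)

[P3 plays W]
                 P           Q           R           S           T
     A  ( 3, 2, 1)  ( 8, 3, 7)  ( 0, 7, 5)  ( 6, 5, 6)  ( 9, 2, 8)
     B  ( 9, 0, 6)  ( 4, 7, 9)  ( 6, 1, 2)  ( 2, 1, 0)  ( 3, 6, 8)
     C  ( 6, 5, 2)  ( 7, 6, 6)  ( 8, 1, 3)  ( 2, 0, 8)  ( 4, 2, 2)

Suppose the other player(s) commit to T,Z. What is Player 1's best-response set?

u_1(A vs T,Z) = 2
u_1(B vs T,Z) = 5
u_1(C vs T,Z) = 5
max payoff 5 at {B,C}

BR_1 = {B,C}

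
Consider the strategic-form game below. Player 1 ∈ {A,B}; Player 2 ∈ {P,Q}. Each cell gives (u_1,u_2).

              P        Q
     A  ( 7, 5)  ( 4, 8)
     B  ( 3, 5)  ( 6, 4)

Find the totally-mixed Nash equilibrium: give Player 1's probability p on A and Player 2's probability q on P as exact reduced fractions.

P1 indiff ⇒ q·7+(1-q)·4 = q·3+(1-q)·6 ⇒ q(4) = (1-q)(2) ⇒ q = 1/3
P2 indiff ⇒ p·5+(1-p)·5 = p·8+(1-p)·4 ⇒ p(-3) = (1-p)(-1) ⇒ p = 1/4

p=1/4, q=1/3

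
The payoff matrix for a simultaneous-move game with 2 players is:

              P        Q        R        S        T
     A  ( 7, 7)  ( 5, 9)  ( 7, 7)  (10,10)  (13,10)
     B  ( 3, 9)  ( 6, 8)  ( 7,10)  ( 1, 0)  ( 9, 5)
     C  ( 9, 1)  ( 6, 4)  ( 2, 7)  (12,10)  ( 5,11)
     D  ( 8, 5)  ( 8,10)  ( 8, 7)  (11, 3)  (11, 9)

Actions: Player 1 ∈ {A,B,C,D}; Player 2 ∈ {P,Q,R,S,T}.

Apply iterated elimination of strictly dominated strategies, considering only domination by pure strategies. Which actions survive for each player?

P1 drop B (D beats it: P:8>3 Q:8>6 R:8>7 S:11>1 T:11>9)
P2 drop P (Q beats it: A:9>7 C:4>1 D:10>5)
P2 drop R (T beats it: A:10>7 C:11>7 D:9>7)
P1→{A,C,D} P2→{Q,S,T}

Remaining: P1:{A,C,D} P2:{Q,S,T}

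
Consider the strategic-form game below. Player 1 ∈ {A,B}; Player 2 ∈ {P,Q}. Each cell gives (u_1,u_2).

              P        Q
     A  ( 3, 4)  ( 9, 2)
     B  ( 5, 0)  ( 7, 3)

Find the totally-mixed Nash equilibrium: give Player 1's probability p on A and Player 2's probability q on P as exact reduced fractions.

p=3/5, q=1/2

P1 indiff ⇒ q·3+(1-q)·9 = q·5+(1-q)·7 ⇒ q(-2) = (1-q)(-2) ⇒ q = 1/2
P2 indiff ⇒ p·4+(1-p)·0 = p·2+(1-p)·3 ⇒ p(2) = (1-p)(3) ⇒ p = 3/5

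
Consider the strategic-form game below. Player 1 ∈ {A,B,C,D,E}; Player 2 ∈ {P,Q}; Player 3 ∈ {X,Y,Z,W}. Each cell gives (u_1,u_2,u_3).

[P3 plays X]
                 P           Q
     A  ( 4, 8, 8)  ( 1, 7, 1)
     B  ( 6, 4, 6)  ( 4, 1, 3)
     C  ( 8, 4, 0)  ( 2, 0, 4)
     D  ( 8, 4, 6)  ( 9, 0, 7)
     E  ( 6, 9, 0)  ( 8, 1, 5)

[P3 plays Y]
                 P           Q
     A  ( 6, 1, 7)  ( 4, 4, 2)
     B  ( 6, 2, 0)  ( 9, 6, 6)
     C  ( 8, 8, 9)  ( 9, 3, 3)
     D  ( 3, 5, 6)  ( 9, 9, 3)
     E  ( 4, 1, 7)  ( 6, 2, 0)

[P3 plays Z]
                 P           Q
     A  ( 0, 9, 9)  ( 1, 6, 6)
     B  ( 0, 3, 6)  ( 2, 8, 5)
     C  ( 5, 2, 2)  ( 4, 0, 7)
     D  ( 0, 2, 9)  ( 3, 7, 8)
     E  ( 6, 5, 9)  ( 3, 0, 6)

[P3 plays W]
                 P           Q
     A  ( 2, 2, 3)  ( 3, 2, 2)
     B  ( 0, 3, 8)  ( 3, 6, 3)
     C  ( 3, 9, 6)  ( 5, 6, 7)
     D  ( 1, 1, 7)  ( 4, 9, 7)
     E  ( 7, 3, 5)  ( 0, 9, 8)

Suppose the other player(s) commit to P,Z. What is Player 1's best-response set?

BR_1 = {E}

u_1(A vs P,Z) = 0
u_1(B vs P,Z) = 0
u_1(C vs P,Z) = 5
u_1(D vs P,Z) = 0
u_1(E vs P,Z) = 6
max payoff 6 at {E}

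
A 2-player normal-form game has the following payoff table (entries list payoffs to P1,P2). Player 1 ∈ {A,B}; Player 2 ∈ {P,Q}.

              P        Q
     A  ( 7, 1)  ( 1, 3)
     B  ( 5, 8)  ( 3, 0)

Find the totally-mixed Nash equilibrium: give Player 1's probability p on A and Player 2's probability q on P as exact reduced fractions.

P1 indiff ⇒ q·7+(1-q)·1 = q·5+(1-q)·3 ⇒ q(2) = (1-q)(2) ⇒ q = 1/2
P2 indiff ⇒ p·1+(1-p)·8 = p·3+(1-p)·0 ⇒ p(-2) = (1-p)(-8) ⇒ p = 4/5

p=4/5, q=1/2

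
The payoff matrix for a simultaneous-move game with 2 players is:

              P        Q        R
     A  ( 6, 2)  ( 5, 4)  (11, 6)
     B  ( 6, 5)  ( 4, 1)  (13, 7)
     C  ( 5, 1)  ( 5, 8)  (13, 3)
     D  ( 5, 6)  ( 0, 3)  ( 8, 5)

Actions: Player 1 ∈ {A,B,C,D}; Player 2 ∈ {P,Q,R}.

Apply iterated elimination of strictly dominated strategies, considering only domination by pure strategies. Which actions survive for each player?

P1 drop D (A beats it: P:6>5 Q:5>0 R:11>8)
P2 drop P (R beats it: A:6>2 B:7>5 C:3>1)
P1→{A,B,C} P2→{Q,R}

Remaining: P1:{A,B,C} P2:{Q,R}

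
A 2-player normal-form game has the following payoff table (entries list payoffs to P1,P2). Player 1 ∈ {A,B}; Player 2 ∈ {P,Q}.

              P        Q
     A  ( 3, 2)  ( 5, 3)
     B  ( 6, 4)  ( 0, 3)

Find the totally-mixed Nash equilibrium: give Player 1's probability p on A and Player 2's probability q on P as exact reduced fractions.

(p,q) = (1/2, 5/8)

P1 indiff ⇒ q·3+(1-q)·5 = q·6+(1-q)·0 ⇒ q(-3) = (1-q)(-5) ⇒ q = 5/8
P2 indiff ⇒ p·2+(1-p)·4 = p·3+(1-p)·3 ⇒ p(-1) = (1-p)(-1) ⇒ p = 1/2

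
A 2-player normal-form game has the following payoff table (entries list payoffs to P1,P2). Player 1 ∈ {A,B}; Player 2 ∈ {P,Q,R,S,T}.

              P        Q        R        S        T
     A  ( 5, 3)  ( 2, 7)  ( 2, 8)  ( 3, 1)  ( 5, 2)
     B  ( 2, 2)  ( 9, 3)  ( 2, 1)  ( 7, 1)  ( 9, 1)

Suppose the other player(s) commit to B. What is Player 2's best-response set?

P2 best: {Q}

u_2(P vs B) = 2
u_2(Q vs B) = 3
u_2(R vs B) = 1
u_2(S vs B) = 1
u_2(T vs B) = 1
max payoff 3 at {Q}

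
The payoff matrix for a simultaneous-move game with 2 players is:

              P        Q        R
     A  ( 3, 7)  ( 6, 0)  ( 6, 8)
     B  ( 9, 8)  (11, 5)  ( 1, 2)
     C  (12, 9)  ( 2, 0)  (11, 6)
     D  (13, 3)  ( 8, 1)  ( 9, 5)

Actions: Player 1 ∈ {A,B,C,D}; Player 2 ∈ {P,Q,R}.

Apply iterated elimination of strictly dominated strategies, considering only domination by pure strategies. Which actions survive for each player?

P1 drop A (D beats it: P:13>3 Q:8>6 R:9>6)
P2 drop Q (P beats it: B:8>5 C:9>0 D:3>1)
P1 drop B (C beats it: P:12>9 R:11>1)
P1→{C,D} P2→{P,R}

IESDS → P1:{C,D} P2:{P,R}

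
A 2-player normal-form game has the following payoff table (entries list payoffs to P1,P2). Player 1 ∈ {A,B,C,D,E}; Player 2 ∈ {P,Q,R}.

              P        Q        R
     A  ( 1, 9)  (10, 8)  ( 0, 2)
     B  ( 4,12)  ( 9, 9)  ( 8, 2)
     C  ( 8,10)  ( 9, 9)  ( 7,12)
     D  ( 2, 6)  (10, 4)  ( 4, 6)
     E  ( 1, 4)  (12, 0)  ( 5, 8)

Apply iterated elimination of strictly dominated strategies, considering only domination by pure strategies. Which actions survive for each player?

P2 drop Q (P beats it: A:9>8 B:12>9 C:10>9 D:6>4 E:4>0)
P1 drop A (B beats it: P:4>1 R:8>0)
P1 drop D (B beats it: P:4>2 R:8>4)
P1 drop E (B beats it: P:4>1 R:8>5)
P1→{B,C} P2→{P,R}

IESDS → P1:{B,C} P2:{P,R}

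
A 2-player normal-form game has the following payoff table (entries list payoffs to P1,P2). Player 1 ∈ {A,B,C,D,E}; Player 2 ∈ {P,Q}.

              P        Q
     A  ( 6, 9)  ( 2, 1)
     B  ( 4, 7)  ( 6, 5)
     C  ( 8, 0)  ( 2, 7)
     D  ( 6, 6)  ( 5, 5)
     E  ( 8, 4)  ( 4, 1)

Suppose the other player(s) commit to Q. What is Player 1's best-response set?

BR_1 = {B}

u_1(A vs Q) = 2
u_1(B vs Q) = 6
u_1(C vs Q) = 2
u_1(D vs Q) = 5
u_1(E vs Q) = 4
max payoff 6 at {B}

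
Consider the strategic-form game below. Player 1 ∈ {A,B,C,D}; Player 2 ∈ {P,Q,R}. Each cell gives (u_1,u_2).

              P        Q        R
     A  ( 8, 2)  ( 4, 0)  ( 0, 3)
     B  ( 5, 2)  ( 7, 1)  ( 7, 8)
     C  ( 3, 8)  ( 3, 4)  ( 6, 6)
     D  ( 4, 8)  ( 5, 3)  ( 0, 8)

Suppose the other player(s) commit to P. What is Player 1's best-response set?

u_1(A vs P) = 8
u_1(B vs P) = 5
u_1(C vs P) = 3
u_1(D vs P) = 4
max payoff 8 at {A}

BR_1 = {A}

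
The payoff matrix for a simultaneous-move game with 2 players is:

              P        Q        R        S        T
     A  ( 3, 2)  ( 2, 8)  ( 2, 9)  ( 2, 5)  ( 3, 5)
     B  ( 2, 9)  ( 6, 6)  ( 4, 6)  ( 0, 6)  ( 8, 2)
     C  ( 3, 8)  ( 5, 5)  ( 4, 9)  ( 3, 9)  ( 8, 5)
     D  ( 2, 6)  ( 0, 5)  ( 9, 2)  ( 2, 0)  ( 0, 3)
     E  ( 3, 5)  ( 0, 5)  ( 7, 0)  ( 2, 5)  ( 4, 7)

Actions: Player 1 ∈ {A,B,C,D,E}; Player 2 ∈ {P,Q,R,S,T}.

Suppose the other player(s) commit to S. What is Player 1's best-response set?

u_1(A vs S) = 2
u_1(B vs S) = 0
u_1(C vs S) = 3
u_1(D vs S) = 2
u_1(E vs S) = 2
max payoff 3 at {C}

BR_1 = {C}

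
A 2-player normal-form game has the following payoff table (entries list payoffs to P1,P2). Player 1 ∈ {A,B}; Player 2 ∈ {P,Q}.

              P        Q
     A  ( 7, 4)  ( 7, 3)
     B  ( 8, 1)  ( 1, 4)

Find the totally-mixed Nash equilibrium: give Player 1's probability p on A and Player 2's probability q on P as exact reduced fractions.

(p,q) = (3/4, 6/7)

P1 indiff ⇒ q·7+(1-q)·7 = q·8+(1-q)·1 ⇒ q(-1) = (1-q)(-6) ⇒ q = 6/7
P2 indiff ⇒ p·4+(1-p)·1 = p·3+(1-p)·4 ⇒ p(1) = (1-p)(3) ⇒ p = 3/4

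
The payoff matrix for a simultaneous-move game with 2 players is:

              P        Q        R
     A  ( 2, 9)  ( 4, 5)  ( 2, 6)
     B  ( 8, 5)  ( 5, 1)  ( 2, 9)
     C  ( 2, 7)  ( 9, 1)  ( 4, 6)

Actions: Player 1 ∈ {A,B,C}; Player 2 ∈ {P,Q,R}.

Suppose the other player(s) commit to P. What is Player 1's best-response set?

u_1(A vs P) = 2
u_1(B vs P) = 8
u_1(C vs P) = 2
max payoff 8 at {B}

BR_1 = {B}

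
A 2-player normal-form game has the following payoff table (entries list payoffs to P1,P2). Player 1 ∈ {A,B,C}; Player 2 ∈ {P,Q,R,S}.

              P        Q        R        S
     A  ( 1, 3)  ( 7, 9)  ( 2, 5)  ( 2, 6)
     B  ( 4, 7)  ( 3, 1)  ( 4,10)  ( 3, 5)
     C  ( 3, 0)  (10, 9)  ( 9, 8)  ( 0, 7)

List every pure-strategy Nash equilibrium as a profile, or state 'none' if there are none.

Nash profiles: (C,Q)

(A,P): not NE [P1→B gives 4>1; P2→Q gives 9>3]
(A,Q): not NE [P1→C gives 10>7]
(A,R): not NE [P1→C gives 9>2; P2→Q gives 9>5]
(A,S): not NE [P1→B gives 3>2; P2→Q gives 9>6]
(B,P): not NE [P2→R gives 10>7]
(B,Q): not NE [P1→C gives 10>3; P2→R gives 10>1]
(B,R): not NE [P1→C gives 9>4]
(B,S): not NE [P2→R gives 10>5]
(C,P): not NE [P1→B gives 4>3; P2→Q gives 9>0]
(C,Q): NE
(C,R): not NE [P2→Q gives 9>8]
(C,S): not NE [P1→B gives 3>0; P2→Q gives 9>7]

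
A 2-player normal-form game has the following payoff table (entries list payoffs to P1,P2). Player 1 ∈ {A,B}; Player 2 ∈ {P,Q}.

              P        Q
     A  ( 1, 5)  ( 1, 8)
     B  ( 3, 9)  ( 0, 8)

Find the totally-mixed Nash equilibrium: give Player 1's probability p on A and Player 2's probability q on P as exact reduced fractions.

P1 indiff ⇒ q·1+(1-q)·1 = q·3+(1-q)·0 ⇒ q(-2) = (1-q)(-1) ⇒ q = 1/3
P2 indiff ⇒ p·5+(1-p)·9 = p·8+(1-p)·8 ⇒ p(-3) = (1-p)(-1) ⇒ p = 1/4

(p,q) = (1/4, 1/3)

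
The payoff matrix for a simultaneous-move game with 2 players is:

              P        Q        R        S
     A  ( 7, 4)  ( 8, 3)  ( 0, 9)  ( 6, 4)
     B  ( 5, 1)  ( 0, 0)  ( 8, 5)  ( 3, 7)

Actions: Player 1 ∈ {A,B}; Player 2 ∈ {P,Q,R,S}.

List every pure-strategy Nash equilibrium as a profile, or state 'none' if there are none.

(A,P): not NE [P2→R gives 9>4]
(A,Q): not NE [P2→R gives 9>3]
(A,R): not NE [P1→B gives 8>0]
(A,S): not NE [P2→R gives 9>4]
(B,P): not NE [P1→A gives 7>5; P2→S gives 7>1]
(B,Q): not NE [P1→A gives 8>0; P2→S gives 7>0]
(B,R): not NE [P2→S gives 7>5]
(B,S): not NE [P1→A gives 6>3]

Equilibria: none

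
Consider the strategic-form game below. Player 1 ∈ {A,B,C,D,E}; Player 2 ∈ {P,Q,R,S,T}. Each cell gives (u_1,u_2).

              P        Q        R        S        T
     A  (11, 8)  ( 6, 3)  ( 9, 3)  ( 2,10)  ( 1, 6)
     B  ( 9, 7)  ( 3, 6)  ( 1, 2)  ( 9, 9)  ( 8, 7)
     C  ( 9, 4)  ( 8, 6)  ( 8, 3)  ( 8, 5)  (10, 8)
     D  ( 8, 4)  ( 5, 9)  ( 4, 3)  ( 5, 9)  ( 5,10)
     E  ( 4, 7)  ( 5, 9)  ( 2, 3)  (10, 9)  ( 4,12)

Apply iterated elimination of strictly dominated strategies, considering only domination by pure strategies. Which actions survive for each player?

Survivors P1:{B,C,E} P2:{S,T}

P1 drop D (C beats it: P:9>8 Q:8>5 R:8>4 S:8>5 T:10>5)
P2 drop P (S beats it: A:10>8 B:9>7 C:5>4 E:9>7)
P2 drop Q (T beats it: A:6>3 B:7>6 C:8>6 E:12>9)
P2 drop R (S beats it: A:10>3 B:9>2 C:5>3 E:9>3)
P1 drop A (B beats it: S:9>2 T:8>1)
P1→{B,C,E} P2→{S,T}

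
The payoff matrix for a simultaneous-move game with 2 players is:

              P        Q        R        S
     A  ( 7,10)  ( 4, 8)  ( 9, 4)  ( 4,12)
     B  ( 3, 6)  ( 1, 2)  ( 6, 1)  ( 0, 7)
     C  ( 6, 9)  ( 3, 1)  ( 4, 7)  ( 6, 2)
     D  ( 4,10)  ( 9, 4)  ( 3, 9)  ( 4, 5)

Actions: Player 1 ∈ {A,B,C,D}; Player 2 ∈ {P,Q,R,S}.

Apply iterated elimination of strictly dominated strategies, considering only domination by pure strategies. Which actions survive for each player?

Remaining: P1:{A,C} P2:{P,S}

P1 drop B (A beats it: P:7>3 Q:4>1 R:9>6 S:4>0)
P2 drop Q (P beats it: A:10>8 C:9>1 D:10>4)
P1 drop D (C beats it: P:6>4 R:4>3 S:6>4)
P2 drop R (P beats it: A:10>4 C:9>7)
P1→{A,C} P2→{P,S}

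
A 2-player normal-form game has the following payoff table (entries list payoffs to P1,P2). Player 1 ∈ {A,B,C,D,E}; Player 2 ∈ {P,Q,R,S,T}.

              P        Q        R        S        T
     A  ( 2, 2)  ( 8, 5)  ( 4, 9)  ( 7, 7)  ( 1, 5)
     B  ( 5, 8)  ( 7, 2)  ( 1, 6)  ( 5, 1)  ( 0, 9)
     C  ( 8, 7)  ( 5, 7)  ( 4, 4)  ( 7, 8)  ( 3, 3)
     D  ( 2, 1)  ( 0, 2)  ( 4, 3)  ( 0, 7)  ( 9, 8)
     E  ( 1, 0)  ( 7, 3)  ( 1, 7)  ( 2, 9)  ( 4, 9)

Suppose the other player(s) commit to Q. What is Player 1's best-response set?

u_1(A vs Q) = 8
u_1(B vs Q) = 7
u_1(C vs Q) = 5
u_1(D vs Q) = 0
u_1(E vs Q) = 7
max payoff 8 at {A}

P1 best: {A}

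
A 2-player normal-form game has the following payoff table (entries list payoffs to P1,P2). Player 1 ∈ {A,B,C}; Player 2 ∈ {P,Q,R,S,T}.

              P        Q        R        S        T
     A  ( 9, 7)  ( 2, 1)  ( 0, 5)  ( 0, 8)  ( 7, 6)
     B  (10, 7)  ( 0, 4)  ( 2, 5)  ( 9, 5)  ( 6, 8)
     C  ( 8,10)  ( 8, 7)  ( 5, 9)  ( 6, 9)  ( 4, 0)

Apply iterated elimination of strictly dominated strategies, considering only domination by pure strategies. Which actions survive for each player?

IESDS → P1:{A,B} P2:{P,S,T}

P2 drop Q (P beats it: A:7>1 B:7>4 C:10>7)
P2 drop R (P beats it: A:7>5 B:7>5 C:10>9)
P1 drop C (B beats it: P:10>8 S:9>6 T:6>4)
P1→{A,B} P2→{P,S,T}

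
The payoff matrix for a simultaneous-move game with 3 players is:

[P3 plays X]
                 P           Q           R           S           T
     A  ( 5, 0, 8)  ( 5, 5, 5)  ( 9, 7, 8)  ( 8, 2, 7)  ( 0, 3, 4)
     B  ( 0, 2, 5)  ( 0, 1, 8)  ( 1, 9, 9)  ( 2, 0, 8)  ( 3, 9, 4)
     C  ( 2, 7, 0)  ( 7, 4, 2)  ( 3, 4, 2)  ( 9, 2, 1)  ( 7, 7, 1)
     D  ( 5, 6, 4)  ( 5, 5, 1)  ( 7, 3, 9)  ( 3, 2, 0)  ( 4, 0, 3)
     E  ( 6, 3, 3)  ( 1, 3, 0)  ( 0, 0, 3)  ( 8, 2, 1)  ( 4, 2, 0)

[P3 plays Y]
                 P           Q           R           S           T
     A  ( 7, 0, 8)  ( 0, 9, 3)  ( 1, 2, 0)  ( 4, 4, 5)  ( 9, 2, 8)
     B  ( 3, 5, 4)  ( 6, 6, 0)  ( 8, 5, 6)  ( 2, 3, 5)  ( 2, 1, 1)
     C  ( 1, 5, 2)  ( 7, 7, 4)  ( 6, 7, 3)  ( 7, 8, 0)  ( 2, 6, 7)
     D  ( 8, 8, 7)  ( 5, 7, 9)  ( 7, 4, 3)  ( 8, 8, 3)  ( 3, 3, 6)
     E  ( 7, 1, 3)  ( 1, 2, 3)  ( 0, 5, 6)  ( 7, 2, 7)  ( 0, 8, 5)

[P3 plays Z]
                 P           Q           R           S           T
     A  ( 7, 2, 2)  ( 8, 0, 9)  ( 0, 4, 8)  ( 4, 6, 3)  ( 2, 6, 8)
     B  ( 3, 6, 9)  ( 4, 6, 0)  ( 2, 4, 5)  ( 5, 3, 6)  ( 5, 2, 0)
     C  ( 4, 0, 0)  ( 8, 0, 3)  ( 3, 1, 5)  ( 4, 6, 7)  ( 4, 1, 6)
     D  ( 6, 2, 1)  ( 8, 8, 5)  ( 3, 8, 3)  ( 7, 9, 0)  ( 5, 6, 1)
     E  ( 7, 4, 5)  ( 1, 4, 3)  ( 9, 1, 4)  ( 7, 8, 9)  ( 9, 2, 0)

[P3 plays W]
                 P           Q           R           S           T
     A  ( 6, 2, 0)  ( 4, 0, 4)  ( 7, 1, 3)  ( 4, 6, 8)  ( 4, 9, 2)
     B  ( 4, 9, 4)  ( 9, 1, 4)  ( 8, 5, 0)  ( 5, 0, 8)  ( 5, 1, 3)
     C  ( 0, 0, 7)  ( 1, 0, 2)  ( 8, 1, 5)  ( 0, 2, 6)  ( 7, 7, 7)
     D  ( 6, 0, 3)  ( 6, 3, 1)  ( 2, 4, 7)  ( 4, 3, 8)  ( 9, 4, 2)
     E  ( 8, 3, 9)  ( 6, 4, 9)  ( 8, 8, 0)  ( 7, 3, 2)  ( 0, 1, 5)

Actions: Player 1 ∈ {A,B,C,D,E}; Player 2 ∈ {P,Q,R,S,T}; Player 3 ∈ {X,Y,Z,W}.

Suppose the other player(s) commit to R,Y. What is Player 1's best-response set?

P1 best: {B}

u_1(A vs R,Y) = 1
u_1(B vs R,Y) = 8
u_1(C vs R,Y) = 6
u_1(D vs R,Y) = 7
u_1(E vs R,Y) = 0
max payoff 8 at {B}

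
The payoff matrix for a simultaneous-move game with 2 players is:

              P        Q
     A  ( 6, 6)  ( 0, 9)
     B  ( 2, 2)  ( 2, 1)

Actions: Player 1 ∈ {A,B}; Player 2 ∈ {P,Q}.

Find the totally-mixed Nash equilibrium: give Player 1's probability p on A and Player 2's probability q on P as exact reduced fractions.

(p,q) = (1/4, 1/3)

P1 indiff ⇒ q·6+(1-q)·0 = q·2+(1-q)·2 ⇒ q(4) = (1-q)(2) ⇒ q = 1/3
P2 indiff ⇒ p·6+(1-p)·2 = p·9+(1-p)·1 ⇒ p(-3) = (1-p)(-1) ⇒ p = 1/4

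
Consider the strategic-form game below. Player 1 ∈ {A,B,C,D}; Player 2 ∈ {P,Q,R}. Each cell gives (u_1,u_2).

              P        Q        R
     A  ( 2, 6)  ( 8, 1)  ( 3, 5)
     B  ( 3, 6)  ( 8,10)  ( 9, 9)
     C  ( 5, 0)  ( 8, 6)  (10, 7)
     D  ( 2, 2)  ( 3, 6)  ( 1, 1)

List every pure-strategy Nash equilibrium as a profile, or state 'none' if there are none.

(A,P): not NE [P1→C gives 5>2]
(A,Q): not NE [P2→P gives 6>1]
(A,R): not NE [P1→C gives 10>3; P2→P gives 6>5]
(B,P): not NE [P1→C gives 5>3; P2→Q gives 10>6]
(B,Q): NE
(B,R): not NE [P1→C gives 10>9; P2→Q gives 10>9]
(C,P): not NE [P2→R gives 7>0]
(C,Q): not NE [P2→R gives 7>6]
(C,R): NE
(D,P): not NE [P1→C gives 5>2; P2→Q gives 6>2]
(D,Q): not NE [P1→C gives 8>3]
(D,R): not NE [P1→C gives 10>1; P2→Q gives 6>1]

PSNE = {(B,Q), (C,R)}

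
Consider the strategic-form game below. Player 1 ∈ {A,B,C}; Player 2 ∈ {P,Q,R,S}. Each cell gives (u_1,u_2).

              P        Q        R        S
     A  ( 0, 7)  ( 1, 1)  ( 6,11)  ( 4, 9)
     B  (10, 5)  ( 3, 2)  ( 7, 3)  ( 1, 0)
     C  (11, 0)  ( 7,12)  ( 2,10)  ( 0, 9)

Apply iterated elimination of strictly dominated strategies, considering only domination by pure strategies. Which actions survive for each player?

P2 drop S (R beats it: A:11>9 B:3>0 C:10>9)
P1 drop A (B beats it: P:10>0 Q:3>1 R:7>6)
P1→{B,C} P2→{P,Q,R}

Survivors P1:{B,C} P2:{P,Q,R}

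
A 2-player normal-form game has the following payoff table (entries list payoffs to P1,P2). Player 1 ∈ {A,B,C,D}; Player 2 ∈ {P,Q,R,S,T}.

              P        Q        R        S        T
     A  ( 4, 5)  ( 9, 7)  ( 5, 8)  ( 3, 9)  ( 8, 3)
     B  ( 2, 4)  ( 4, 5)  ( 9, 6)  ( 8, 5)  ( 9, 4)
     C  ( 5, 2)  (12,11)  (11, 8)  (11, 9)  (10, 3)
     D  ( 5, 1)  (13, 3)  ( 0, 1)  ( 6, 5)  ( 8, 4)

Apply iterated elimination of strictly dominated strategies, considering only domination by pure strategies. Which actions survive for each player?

P1 drop A (C beats it: P:5>4 Q:12>9 R:11>5 S:11>3 T:10>8)
P1 drop B (C beats it: P:5>2 Q:12>4 R:11>9 S:11>8 T:10>9)
P2 drop P (Q beats it: C:11>2 D:3>1)
P2 drop R (Q beats it: C:11>8 D:3>1)
P2 drop T (S beats it: C:9>3 D:5>4)
P1→{C,D} P2→{Q,S}

Remaining: P1:{C,D} P2:{Q,S}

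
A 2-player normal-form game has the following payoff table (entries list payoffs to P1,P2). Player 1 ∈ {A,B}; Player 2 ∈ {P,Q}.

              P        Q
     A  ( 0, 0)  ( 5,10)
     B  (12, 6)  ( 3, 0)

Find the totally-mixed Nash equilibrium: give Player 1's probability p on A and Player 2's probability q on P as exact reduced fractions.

p=3/8, q=1/7

P1 indiff ⇒ q·0+(1-q)·5 = q·12+(1-q)·3 ⇒ q(-12) = (1-q)(-2) ⇒ q = 1/7
P2 indiff ⇒ p·0+(1-p)·6 = p·10+(1-p)·0 ⇒ p(-10) = (1-p)(-6) ⇒ p = 3/8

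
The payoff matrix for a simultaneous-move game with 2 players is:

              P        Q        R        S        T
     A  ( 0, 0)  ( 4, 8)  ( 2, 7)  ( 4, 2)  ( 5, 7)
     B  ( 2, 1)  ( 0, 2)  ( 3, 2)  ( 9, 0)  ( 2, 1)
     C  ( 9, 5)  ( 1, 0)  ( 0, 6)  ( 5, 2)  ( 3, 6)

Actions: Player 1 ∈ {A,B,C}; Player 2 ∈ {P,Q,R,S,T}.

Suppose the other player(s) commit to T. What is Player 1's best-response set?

P1 best: {A}

u_1(A vs T) = 5
u_1(B vs T) = 2
u_1(C vs T) = 3
max payoff 5 at {A}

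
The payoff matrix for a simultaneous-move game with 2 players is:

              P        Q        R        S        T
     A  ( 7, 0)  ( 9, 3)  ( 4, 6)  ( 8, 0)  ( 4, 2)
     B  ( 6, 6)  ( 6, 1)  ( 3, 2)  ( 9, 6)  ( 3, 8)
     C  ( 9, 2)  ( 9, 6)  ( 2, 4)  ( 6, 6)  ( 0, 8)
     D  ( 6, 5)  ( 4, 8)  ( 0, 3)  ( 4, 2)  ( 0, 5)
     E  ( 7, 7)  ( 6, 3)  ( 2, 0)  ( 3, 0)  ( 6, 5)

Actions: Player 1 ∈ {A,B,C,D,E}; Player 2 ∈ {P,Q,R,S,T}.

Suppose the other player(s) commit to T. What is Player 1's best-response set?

argmax u_1 = {E}

u_1(A vs T) = 4
u_1(B vs T) = 3
u_1(C vs T) = 0
u_1(D vs T) = 0
u_1(E vs T) = 6
max payoff 6 at {E}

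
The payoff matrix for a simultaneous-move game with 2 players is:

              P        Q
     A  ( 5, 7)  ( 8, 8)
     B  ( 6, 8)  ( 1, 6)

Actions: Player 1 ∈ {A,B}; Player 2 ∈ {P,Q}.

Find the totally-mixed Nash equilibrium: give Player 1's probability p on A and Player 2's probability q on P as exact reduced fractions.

P1 mixes 2/3 on A; P2 mixes 7/8 on P

P1 indiff ⇒ q·5+(1-q)·8 = q·6+(1-q)·1 ⇒ q(-1) = (1-q)(-7) ⇒ q = 7/8
P2 indiff ⇒ p·7+(1-p)·8 = p·8+(1-p)·6 ⇒ p(-1) = (1-p)(-2) ⇒ p = 2/3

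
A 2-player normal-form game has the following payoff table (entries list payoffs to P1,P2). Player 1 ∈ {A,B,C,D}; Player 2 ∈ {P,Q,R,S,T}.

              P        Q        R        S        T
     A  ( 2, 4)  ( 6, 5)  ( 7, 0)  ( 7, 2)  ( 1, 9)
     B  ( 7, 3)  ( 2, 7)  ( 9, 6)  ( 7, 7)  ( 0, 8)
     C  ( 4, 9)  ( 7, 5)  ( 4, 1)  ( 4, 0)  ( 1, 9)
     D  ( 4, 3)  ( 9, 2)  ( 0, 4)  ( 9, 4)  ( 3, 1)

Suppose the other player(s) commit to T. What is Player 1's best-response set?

u_1(A vs T) = 1
u_1(B vs T) = 0
u_1(C vs T) = 1
u_1(D vs T) = 3
max payoff 3 at {D}

P1 best: {D}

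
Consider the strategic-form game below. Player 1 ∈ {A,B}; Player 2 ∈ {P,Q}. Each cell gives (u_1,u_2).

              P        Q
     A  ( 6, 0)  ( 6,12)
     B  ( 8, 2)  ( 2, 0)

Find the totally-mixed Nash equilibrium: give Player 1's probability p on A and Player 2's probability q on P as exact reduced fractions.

p=1/7, q=2/3

P1 indiff ⇒ q·6+(1-q)·6 = q·8+(1-q)·2 ⇒ q(-2) = (1-q)(-4) ⇒ q = 2/3
P2 indiff ⇒ p·0+(1-p)·2 = p·12+(1-p)·0 ⇒ p(-12) = (1-p)(-2) ⇒ p = 1/7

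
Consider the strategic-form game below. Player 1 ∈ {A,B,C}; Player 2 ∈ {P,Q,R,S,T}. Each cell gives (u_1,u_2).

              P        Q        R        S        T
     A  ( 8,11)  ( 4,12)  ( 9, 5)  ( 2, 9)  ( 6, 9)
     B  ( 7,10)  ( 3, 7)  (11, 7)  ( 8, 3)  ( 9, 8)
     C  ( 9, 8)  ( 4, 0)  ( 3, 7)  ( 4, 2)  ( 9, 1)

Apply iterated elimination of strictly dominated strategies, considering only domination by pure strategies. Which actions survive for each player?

IESDS → P1:{A,C} P2:{P,Q}

P2 drop R (P beats it: A:11>5 B:10>7 C:8>7)
P2 drop S (P beats it: A:11>9 B:10>3 C:8>2)
P2 drop T (P beats it: A:11>9 B:10>8 C:8>1)
P1 drop B (A beats it: P:8>7 Q:4>3)
P1→{A,C} P2→{P,Q}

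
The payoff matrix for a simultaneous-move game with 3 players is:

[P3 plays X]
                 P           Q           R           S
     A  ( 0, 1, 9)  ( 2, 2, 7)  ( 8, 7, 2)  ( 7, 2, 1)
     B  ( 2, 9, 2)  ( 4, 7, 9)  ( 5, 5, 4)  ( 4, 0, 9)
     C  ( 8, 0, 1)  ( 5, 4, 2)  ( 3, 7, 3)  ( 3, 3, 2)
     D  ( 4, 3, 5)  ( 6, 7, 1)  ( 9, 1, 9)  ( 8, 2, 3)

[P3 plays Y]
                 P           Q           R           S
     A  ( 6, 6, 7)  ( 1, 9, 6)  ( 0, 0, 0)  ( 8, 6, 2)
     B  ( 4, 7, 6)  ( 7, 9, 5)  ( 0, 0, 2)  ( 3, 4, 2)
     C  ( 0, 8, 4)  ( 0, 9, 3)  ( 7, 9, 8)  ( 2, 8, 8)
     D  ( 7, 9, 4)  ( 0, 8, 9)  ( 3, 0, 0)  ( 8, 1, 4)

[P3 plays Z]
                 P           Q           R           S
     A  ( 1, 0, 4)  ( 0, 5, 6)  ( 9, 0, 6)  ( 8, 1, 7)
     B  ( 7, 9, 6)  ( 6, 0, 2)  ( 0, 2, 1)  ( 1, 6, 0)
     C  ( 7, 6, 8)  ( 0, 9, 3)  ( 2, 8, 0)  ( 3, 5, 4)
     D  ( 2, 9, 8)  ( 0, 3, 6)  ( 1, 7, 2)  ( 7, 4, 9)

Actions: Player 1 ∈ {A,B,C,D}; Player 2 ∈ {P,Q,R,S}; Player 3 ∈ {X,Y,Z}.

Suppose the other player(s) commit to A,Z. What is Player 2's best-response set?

u_2(P vs A,Z) = 0
u_2(Q vs A,Z) = 5
u_2(R vs A,Z) = 0
u_2(S vs A,Z) = 1
max payoff 5 at {Q}

P2 best: {Q}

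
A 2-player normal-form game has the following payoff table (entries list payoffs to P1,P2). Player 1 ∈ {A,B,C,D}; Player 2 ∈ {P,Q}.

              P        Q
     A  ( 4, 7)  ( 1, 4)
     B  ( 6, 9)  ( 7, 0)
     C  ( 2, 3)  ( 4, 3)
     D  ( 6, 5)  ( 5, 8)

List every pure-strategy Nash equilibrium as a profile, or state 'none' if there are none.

(A,P): not NE [P1→D gives 6>4]
(A,Q): not NE [P1→B gives 7>1; P2→P gives 7>4]
(B,P): NE
(B,Q): not NE [P2→P gives 9>0]
(C,P): not NE [P1→D gives 6>2]
(C,Q): not NE [P1→B gives 7>4]
(D,P): not NE [P2→Q gives 8>5]
(D,Q): not NE [P1→B gives 7>5]

PSNE = {(B,P)}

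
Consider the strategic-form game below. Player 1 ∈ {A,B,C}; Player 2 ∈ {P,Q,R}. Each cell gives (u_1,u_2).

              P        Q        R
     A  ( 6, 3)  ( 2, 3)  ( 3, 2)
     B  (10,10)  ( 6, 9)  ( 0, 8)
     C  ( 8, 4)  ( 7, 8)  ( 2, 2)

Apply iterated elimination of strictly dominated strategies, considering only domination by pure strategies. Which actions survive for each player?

P2 drop R (P beats it: A:3>2 B:10>8 C:4>2)
P1 drop A (B beats it: P:10>6 Q:6>2)
P1→{B,C} P2→{P,Q}

IESDS → P1:{B,C} P2:{P,Q}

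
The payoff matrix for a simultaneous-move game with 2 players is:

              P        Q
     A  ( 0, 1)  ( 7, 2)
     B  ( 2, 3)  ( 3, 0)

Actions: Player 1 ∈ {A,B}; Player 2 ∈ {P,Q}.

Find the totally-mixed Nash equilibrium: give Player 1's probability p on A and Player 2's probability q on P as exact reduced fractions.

p=3/4, q=2/3

P1 indiff ⇒ q·0+(1-q)·7 = q·2+(1-q)·3 ⇒ q(-2) = (1-q)(-4) ⇒ q = 2/3
P2 indiff ⇒ p·1+(1-p)·3 = p·2+(1-p)·0 ⇒ p(-1) = (1-p)(-3) ⇒ p = 3/4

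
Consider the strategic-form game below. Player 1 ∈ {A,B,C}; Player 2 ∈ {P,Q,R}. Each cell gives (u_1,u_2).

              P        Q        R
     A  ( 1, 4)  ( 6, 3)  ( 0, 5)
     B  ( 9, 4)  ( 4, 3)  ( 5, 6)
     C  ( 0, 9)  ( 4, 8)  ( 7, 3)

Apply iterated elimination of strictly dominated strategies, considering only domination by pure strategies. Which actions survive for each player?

P2 drop Q (P beats it: A:4>3 B:4>3 C:9>8)
P1 drop A (B beats it: P:9>1 R:5>0)
P1→{B,C} P2→{P,R}

Remaining: P1:{B,C} P2:{P,R}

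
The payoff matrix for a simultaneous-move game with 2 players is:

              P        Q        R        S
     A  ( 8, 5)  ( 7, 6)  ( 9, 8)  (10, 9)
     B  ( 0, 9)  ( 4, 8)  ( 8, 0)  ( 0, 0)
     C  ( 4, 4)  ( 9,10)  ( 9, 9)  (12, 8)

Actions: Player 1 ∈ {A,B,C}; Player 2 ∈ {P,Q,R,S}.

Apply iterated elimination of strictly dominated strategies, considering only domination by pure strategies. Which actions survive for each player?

Survivors P1:{A,C} P2:{Q,R,S}

P1 drop B (A beats it: P:8>0 Q:7>4 R:9>8 S:10>0)
P2 drop P (Q beats it: A:6>5 C:10>4)
P1→{A,C} P2→{Q,R,S}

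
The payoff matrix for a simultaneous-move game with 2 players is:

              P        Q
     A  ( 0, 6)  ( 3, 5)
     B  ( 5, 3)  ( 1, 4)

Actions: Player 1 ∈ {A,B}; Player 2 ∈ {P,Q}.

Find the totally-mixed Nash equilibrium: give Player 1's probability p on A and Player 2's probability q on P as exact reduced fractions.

p=1/2, q=2/7

P1 indiff ⇒ q·0+(1-q)·3 = q·5+(1-q)·1 ⇒ q(-5) = (1-q)(-2) ⇒ q = 2/7
P2 indiff ⇒ p·6+(1-p)·3 = p·5+(1-p)·4 ⇒ p(1) = (1-p)(1) ⇒ p = 1/2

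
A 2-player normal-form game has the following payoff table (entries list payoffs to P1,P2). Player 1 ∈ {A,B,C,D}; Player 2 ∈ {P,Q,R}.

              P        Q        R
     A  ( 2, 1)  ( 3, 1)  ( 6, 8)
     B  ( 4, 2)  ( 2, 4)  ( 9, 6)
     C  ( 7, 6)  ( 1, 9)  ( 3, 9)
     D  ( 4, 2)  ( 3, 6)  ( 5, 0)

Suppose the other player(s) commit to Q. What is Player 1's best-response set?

u_1(A vs Q) = 3
u_1(B vs Q) = 2
u_1(C vs Q) = 1
u_1(D vs Q) = 3
max payoff 3 at {A,D}

argmax u_1 = {A,D}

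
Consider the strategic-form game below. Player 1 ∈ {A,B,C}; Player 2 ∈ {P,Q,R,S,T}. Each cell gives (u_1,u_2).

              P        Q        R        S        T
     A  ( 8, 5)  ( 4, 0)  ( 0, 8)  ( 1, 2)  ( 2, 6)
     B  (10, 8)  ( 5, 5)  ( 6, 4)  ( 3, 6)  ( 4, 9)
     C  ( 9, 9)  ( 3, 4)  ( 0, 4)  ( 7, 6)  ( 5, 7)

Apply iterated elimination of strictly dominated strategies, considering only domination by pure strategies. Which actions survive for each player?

P1 drop A (B beats it: P:10>8 Q:5>4 R:6>0 S:3>1 T:4>2)
P2 drop Q (P beats it: B:8>5 C:9>4)
P2 drop R (P beats it: B:8>4 C:9>4)
P2 drop S (P beats it: B:8>6 C:9>6)
P1→{B,C} P2→{P,T}

Survivors P1:{B,C} P2:{P,T}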